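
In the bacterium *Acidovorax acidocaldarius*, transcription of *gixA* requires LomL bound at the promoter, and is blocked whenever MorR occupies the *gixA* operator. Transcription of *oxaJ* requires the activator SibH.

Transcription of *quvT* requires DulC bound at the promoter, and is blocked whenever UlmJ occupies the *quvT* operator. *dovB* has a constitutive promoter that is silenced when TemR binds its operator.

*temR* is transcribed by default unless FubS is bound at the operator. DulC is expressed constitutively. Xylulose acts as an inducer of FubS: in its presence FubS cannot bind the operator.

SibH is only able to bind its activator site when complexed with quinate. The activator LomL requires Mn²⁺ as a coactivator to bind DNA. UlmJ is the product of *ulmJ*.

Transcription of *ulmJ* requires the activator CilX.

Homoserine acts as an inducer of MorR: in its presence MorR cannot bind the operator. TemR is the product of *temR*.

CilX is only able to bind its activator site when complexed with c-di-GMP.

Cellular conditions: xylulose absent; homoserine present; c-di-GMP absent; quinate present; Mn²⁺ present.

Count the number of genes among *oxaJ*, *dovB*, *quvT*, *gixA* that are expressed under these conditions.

Quinate is present, so SibH is active.
No repressor is bound and SibH is active, so *oxaJ* is transcribed.
→ *oxaJ* is ON.
Xylulose is absent, so FubS is active.
With repressor FubS bound, *temR* is not transcribed.
So TemR is not produced.
With no repressor bound, *dovB* is transcribed.
→ *dovB* is ON.
c-di-GMP is absent, so CilX is inactive.
Required activator CilX is absent, so *ulmJ* is not transcribed.
So UlmJ is not produced.
DulC is produced constitutively and is active.
No repressor is bound and DulC is active, so *quvT* is transcribed.
→ *quvT* is ON.
Mn²⁺ is present, so LomL is active.
Homoserine is present, so MorR is inactive.
No repressor is bound and LomL is active, so *gixA* is transcribed.
→ *gixA* is ON.
4 of the 4 genes are transcribed.

4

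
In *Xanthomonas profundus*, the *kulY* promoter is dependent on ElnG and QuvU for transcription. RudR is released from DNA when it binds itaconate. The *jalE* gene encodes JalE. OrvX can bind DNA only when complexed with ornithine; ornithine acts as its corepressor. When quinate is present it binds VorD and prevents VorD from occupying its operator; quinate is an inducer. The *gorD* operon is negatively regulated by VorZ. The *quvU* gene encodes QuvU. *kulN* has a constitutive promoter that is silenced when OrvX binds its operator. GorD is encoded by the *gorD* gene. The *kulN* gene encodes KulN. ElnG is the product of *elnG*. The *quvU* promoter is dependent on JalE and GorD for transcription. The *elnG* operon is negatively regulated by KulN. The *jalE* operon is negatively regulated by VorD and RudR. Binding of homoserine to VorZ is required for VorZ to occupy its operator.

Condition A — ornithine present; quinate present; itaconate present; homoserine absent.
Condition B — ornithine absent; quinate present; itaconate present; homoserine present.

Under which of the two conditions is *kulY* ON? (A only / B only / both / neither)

A only

Condition A:
Ornithine is present, so OrvX is active.
With repressor OrvX bound, *kulN* is not transcribed.
So KulN is not produced.
With no repressor bound, *elnG* is transcribed.
So ElnG is produced and active.
Quinate is present, so VorD is inactive.
Itaconate is present, so RudR is inactive.
With no repressor bound, *jalE* is transcribed.
So JalE is produced and active.
Homoserine is absent, so VorZ is inactive.
With no repressor bound, *gorD* is transcribed.
So GorD is produced and active.
No repressor is bound and JalE and GorD are active, so *quvU* is transcribed.
So QuvU is produced and active.
No repressor is bound and ElnG and QuvU are active, so *kulY* is transcribed.
→ *kulY* is ON in A.
Condition B:
Ornithine is absent, so OrvX is inactive.
With no repressor bound, *kulN* is transcribed.
So KulN is produced and active.
With repressor KulN bound, *elnG* is not transcribed.
So ElnG is not produced.
Quinate is present, so VorD is inactive.
Itaconate is present, so RudR is inactive.
With no repressor bound, *jalE* is transcribed.
So JalE is produced and active.
Homoserine is present, so VorZ is active.
With repressor VorZ bound, *gorD* is not transcribed.
So GorD is not produced.
Required activator GorD is absent, so *quvU* is not transcribed.
So QuvU is not produced.
Required activator ElnG is absent, so *kulY* is not transcribed.
→ *kulY* is OFF in B.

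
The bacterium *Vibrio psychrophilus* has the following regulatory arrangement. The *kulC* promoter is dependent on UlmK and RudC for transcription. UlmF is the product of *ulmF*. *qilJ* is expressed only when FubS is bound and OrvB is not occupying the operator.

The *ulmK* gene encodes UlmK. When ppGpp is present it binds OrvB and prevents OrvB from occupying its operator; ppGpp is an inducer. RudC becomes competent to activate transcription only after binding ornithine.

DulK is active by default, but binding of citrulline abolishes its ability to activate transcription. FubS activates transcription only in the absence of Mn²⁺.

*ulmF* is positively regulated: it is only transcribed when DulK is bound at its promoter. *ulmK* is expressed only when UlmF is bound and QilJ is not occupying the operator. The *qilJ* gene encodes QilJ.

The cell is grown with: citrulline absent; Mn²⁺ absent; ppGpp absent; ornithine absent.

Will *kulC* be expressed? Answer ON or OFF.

Mn²⁺ is absent, so FubS is active.
ppGpp is absent, so OrvB is active.
With repressor OrvB bound, *qilJ* is not transcribed.
So QilJ is not produced.
Citrulline is absent, so DulK is active.
No repressor is bound and DulK is active, so *ulmF* is transcribed.
So UlmF is produced and active.
No repressor is bound and UlmF is active, so *ulmK* is transcribed.
So UlmK is produced and active.
Ornithine is absent, so RudC is inactive.
Required activator RudC is absent, so *kulC* is not transcribed.

OFF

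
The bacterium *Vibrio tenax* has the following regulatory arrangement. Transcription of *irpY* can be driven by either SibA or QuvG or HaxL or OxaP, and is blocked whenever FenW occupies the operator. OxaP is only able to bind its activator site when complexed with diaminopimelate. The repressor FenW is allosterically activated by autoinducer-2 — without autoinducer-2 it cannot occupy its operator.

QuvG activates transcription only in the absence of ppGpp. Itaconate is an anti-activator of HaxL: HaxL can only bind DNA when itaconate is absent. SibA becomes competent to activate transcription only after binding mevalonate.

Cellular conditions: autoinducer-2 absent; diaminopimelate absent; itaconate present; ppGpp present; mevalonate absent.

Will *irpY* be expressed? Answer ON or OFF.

OFF

Mevalonate is absent, so SibA is inactive.
Autoinducer-2 is absent, so FenW is inactive.
ppGpp is present, so QuvG is inactive.
Itaconate is present, so HaxL is inactive.
Diaminopimelate is absent, so OxaP is inactive.
No activator is available at the *irpY* promoter, so *irpY* is not transcribed.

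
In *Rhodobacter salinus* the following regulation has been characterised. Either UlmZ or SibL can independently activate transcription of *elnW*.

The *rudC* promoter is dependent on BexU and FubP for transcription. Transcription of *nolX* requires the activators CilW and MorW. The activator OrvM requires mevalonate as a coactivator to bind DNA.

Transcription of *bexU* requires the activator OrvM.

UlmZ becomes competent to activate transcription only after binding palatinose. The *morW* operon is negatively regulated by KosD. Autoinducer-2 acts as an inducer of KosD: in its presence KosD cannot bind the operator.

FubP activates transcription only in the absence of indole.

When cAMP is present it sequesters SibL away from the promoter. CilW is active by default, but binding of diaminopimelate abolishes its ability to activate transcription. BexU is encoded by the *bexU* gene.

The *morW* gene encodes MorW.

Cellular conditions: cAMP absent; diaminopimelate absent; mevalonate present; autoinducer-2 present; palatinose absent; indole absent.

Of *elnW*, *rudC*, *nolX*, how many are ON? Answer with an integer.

3

Palatinose is absent, so UlmZ is inactive.
cAMP is absent, so SibL is active.
Activator SibL is present, so *elnW* is transcribed.
→ *elnW* is ON.
Mevalonate is present, so OrvM is active.
No repressor is bound and OrvM is active, so *bexU* is transcribed.
So BexU is produced and active.
Indole is absent, so FubP is active.
No repressor is bound and BexU and FubP are active, so *rudC* is transcribed.
→ *rudC* is ON.
Diaminopimelate is absent, so CilW is active.
Autoinducer-2 is present, so KosD is inactive.
With no repressor bound, *morW* is transcribed.
So MorW is produced and active.
No repressor is bound and CilW and MorW are active, so *nolX* is transcribed.
→ *nolX* is ON.
3 of the 3 genes are transcribed.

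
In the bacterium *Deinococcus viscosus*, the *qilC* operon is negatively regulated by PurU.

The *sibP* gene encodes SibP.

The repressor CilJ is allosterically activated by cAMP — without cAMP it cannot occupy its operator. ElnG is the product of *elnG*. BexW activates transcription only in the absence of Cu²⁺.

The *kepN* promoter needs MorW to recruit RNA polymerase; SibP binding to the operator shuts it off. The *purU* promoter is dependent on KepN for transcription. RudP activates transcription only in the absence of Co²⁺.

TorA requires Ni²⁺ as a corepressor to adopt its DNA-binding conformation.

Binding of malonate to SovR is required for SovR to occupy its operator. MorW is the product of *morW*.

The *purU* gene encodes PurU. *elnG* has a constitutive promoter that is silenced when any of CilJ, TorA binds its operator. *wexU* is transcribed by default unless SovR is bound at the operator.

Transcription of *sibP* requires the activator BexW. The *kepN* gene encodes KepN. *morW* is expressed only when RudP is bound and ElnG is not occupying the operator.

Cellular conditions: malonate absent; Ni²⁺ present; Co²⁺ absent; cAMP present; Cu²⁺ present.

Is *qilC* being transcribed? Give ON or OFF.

cAMP is present, so CilJ is active.
Ni²⁺ is present, so TorA is active.
With repressor CilJ bound, *elnG* is not transcribed.
So ElnG is not produced.
Co²⁺ is absent, so RudP is active.
No repressor is bound and RudP is active, so *morW* is transcribed.
So MorW is produced and active.
Cu²⁺ is present, so BexW is inactive.
Required activator BexW is absent, so *sibP* is not transcribed.
So SibP is not produced.
No repressor is bound and MorW is active, so *kepN* is transcribed.
So KepN is produced and active.
No repressor is bound and KepN is active, so *purU* is transcribed.
So PurU is produced and active.
With repressor PurU bound, *qilC* is not transcribed.

OFF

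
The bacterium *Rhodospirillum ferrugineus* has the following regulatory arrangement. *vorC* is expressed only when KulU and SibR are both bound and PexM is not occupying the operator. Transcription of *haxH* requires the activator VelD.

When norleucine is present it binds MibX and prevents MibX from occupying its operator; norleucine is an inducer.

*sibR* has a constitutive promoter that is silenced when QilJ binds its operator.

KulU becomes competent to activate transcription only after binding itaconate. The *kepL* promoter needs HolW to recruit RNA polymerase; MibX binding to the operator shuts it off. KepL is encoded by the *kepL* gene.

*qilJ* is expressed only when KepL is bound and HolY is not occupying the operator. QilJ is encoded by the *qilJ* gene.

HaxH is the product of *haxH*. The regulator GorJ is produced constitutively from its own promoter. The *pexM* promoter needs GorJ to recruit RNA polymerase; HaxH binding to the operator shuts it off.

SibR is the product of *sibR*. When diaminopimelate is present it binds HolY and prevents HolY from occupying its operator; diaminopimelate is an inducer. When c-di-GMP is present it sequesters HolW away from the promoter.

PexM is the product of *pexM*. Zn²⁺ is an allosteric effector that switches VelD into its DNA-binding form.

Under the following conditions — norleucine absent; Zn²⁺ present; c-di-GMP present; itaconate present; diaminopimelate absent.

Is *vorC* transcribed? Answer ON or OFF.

ON

Itaconate is present, so KulU is active.
Diaminopimelate is absent, so HolY is active.
Norleucine is absent, so MibX is active.
c-di-GMP is present, so HolW is inactive.
With repressor MibX bound, *kepL* is not transcribed.
So KepL is not produced.
With repressor HolY bound, *qilJ* is not transcribed.
So QilJ is not produced.
With no repressor bound, *sibR* is transcribed.
So SibR is produced and active.
Zn²⁺ is present, so VelD is active.
No repressor is bound and VelD is active, so *haxH* is transcribed.
So HaxH is produced and active.
GorJ is produced constitutively and is active.
With repressor HaxH bound, *pexM* is not transcribed.
So PexM is not produced.
No repressor is bound and KulU and SibR are active, so *vorC* is transcribed.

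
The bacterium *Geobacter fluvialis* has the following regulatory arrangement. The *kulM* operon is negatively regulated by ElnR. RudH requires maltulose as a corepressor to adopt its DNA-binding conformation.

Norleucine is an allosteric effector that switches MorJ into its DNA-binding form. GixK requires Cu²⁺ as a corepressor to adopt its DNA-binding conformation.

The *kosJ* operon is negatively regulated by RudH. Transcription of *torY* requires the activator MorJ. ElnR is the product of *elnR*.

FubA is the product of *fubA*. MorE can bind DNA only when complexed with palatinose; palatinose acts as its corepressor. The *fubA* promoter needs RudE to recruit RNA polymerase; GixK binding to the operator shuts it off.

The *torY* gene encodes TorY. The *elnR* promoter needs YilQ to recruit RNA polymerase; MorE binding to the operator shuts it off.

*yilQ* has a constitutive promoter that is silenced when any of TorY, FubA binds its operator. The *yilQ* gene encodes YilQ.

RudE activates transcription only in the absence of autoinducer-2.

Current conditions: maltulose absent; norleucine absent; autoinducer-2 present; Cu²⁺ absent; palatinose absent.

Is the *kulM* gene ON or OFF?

OFF

Norleucine is absent, so MorJ is inactive.
Required activator MorJ is absent, so *torY* is not transcribed.
So TorY is not produced.
Autoinducer-2 is present, so RudE is inactive.
Cu²⁺ is absent, so GixK is inactive.
Required activator RudE is absent, so *fubA* is not transcribed.
So FubA is not produced.
With no repressor bound, *yilQ* is transcribed.
So YilQ is produced and active.
Palatinose is absent, so MorE is inactive.
No repressor is bound and YilQ is active, so *elnR* is transcribed.
So ElnR is produced and active.
With repressor ElnR bound, *kulM* is not transcribed.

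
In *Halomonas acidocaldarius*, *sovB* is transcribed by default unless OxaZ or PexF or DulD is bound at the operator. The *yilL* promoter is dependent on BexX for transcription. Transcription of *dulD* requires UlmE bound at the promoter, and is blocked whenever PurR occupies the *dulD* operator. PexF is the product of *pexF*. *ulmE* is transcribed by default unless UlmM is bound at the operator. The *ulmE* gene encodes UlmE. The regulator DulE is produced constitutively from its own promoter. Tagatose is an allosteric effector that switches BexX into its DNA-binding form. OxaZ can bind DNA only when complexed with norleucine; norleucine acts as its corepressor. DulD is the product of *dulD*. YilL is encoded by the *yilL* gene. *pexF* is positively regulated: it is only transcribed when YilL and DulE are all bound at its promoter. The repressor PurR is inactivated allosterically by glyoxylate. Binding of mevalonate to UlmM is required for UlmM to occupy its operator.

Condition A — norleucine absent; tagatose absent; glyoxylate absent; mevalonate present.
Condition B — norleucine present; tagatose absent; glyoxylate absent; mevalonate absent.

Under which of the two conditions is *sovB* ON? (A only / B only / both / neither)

Condition A:
Norleucine is absent, so OxaZ is inactive.
Tagatose is absent, so BexX is inactive.
Required activator BexX is absent, so *yilL* is not transcribed.
So YilL is not produced.
DulE is produced constitutively and is active.
Required activator YilL is absent, so *pexF* is not transcribed.
So PexF is not produced.
Glyoxylate is absent, so PurR is active.
Mevalonate is present, so UlmM is active.
With repressor UlmM bound, *ulmE* is not transcribed.
So UlmE is not produced.
With repressor PurR bound, *dulD* is not transcribed.
So DulD is not produced.
With no repressor bound, *sovB* is transcribed.
→ *sovB* is ON in A.
Condition B:
Norleucine is present, so OxaZ is active.
Tagatose is absent, so BexX is inactive.
Required activator BexX is absent, so *yilL* is not transcribed.
So YilL is not produced.
DulE is produced constitutively and is active.
Required activator YilL is absent, so *pexF* is not transcribed.
So PexF is not produced.
Glyoxylate is absent, so PurR is active.
Mevalonate is absent, so UlmM is inactive.
With no repressor bound, *ulmE* is transcribed.
So UlmE is produced and active.
With repressor PurR bound, *dulD* is not transcribed.
So DulD is not produced.
With repressor OxaZ bound, *sovB* is not transcribed.
→ *sovB* is OFF in B.

A only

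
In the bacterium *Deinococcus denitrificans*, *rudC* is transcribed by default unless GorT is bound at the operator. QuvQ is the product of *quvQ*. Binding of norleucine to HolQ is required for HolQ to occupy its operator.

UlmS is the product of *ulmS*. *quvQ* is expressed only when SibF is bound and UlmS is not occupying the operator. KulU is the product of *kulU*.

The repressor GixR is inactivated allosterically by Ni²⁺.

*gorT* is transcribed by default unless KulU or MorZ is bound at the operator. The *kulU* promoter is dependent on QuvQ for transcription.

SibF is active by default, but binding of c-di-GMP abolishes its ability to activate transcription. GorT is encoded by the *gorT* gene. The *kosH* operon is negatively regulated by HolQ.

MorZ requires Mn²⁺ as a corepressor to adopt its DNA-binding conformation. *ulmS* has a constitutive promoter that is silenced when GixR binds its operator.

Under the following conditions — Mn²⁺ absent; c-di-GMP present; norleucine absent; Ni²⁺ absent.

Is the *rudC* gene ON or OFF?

Ni²⁺ is absent, so GixR is active.
With repressor GixR bound, *ulmS* is not transcribed.
So UlmS is not produced.
c-di-GMP is present, so SibF is inactive.
Required activator SibF is absent, so *quvQ* is not transcribed.
So QuvQ is not produced.
Required activator QuvQ is absent, so *kulU* is not transcribed.
So KulU is not produced.
Mn²⁺ is absent, so MorZ is inactive.
With no repressor bound, *gorT* is transcribed.
So GorT is produced and active.
With repressor GorT bound, *rudC* is not transcribed.

OFF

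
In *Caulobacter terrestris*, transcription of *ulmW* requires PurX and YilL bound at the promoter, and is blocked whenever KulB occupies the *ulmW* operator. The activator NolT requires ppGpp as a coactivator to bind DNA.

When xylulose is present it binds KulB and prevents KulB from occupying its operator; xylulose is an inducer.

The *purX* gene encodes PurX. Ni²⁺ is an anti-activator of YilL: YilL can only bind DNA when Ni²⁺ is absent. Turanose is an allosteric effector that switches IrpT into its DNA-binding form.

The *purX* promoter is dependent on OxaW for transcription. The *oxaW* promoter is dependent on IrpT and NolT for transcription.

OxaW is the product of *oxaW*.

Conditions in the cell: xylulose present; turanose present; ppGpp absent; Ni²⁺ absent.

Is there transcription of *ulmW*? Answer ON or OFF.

Turanose is present, so IrpT is active.
ppGpp is absent, so NolT is inactive.
Required activator NolT is absent, so *oxaW* is not transcribed.
So OxaW is not produced.
Required activator OxaW is absent, so *purX* is not transcribed.
So PurX is not produced.
Ni²⁺ is absent, so YilL is active.
Xylulose is present, so KulB is inactive.
Required activator PurX is absent, so *ulmW* is not transcribed.

OFF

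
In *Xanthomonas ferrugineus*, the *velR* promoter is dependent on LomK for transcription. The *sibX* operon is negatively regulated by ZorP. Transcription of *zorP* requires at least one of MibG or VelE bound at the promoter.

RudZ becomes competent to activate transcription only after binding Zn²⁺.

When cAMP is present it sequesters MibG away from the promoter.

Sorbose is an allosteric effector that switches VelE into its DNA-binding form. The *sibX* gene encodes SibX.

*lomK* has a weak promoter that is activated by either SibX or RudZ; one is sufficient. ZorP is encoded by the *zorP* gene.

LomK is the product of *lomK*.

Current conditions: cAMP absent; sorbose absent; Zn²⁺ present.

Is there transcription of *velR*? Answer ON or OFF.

ON

cAMP is absent, so MibG is active.
Sorbose is absent, so VelE is inactive.
Activator MibG is present, so *zorP* is transcribed.
So ZorP is produced and active.
With repressor ZorP bound, *sibX* is not transcribed.
So SibX is not produced.
Zn²⁺ is present, so RudZ is active.
Activator RudZ is present, so *lomK* is transcribed.
So LomK is produced and active.
No repressor is bound and LomK is active, so *velR* is transcribed.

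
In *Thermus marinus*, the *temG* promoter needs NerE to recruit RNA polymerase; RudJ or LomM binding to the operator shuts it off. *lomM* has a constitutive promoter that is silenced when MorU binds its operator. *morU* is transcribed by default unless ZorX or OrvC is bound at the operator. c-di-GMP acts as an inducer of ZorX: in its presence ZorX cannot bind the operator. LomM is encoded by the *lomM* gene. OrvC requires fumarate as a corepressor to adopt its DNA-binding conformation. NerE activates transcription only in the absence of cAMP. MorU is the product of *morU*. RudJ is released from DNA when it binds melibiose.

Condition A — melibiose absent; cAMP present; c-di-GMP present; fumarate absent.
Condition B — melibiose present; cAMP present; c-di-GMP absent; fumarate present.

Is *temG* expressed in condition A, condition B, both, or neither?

neither

Condition A:
Melibiose is absent, so RudJ is active.
cAMP is present, so NerE is inactive.
c-di-GMP is present, so ZorX is inactive.
Fumarate is absent, so OrvC is inactive.
With no repressor bound, *morU* is transcribed.
So MorU is produced and active.
With repressor MorU bound, *lomM* is not transcribed.
So LomM is not produced.
With repressor RudJ bound, *temG* is not transcribed.
→ *temG* is OFF in A.
Condition B:
Melibiose is present, so RudJ is inactive.
cAMP is present, so NerE is inactive.
c-di-GMP is absent, so ZorX is active.
Fumarate is present, so OrvC is active.
With repressor ZorX bound, *morU* is not transcribed.
So MorU is not produced.
With no repressor bound, *lomM* is transcribed.
So LomM is produced and active.
With repressor LomM bound, *temG* is not transcribed.
→ *temG* is OFF in B.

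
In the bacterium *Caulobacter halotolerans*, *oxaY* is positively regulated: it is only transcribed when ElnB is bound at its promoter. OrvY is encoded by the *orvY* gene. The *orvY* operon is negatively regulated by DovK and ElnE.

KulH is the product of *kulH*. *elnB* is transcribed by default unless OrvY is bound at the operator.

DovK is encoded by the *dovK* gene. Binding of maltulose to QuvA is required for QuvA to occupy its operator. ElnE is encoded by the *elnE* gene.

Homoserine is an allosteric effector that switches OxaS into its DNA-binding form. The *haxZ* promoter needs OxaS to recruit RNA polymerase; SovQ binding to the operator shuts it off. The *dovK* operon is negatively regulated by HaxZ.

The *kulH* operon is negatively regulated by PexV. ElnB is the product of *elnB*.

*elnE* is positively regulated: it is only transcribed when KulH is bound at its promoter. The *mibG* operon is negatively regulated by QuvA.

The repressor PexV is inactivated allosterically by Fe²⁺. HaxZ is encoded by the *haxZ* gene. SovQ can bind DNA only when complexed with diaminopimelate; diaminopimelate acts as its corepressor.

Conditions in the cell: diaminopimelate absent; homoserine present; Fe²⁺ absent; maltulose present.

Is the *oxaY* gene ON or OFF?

OFF

Homoserine is present, so OxaS is active.
Diaminopimelate is absent, so SovQ is inactive.
No repressor is bound and OxaS is active, so *haxZ* is transcribed.
So HaxZ is produced and active.
With repressor HaxZ bound, *dovK* is not transcribed.
So DovK is not produced.
Fe²⁺ is absent, so PexV is active.
With repressor PexV bound, *kulH* is not transcribed.
So KulH is not produced.
Required activator KulH is absent, so *elnE* is not transcribed.
So ElnE is not produced.
With no repressor bound, *orvY* is transcribed.
So OrvY is produced and active.
With repressor OrvY bound, *elnB* is not transcribed.
So ElnB is not produced.
Required activator ElnB is absent, so *oxaY* is not transcribed.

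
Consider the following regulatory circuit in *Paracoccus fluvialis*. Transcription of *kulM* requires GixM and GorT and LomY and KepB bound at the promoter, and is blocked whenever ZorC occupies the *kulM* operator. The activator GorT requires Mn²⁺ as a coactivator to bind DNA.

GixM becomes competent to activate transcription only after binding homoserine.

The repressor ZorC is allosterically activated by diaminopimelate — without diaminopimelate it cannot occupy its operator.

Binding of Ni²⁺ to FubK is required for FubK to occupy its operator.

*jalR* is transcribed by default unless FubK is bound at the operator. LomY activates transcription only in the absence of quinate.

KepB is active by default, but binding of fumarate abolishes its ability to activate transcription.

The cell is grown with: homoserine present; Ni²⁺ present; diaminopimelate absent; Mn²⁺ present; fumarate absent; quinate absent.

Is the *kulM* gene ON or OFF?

ON

Homoserine is present, so GixM is active.
Mn²⁺ is present, so GorT is active.
Quinate is absent, so LomY is active.
Fumarate is absent, so KepB is active.
Diaminopimelate is absent, so ZorC is inactive.
No repressor is bound and GixM and GorT and LomY and KepB are active, so *kulM* is transcribed.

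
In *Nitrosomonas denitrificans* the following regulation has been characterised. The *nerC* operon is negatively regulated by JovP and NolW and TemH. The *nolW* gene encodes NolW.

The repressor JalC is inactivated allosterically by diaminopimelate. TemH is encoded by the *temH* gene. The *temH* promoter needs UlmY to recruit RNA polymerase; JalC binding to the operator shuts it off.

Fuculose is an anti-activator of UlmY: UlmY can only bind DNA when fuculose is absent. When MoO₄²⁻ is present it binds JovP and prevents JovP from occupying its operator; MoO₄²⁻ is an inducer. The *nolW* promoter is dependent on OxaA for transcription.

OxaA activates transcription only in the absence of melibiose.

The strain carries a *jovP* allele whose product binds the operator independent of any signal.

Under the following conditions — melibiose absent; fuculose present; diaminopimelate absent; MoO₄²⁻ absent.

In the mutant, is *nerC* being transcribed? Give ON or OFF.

JovP is constitutively active in this strain.
Melibiose is absent, so OxaA is active.
No repressor is bound and OxaA is active, so *nolW* is transcribed.
So NolW is produced and active.
Diaminopimelate is absent, so JalC is active.
Fuculose is present, so UlmY is inactive.
With repressor JalC bound, *temH* is not transcribed.
So TemH is not produced.
With repressor JovP bound, *nerC* is not transcribed.

OFF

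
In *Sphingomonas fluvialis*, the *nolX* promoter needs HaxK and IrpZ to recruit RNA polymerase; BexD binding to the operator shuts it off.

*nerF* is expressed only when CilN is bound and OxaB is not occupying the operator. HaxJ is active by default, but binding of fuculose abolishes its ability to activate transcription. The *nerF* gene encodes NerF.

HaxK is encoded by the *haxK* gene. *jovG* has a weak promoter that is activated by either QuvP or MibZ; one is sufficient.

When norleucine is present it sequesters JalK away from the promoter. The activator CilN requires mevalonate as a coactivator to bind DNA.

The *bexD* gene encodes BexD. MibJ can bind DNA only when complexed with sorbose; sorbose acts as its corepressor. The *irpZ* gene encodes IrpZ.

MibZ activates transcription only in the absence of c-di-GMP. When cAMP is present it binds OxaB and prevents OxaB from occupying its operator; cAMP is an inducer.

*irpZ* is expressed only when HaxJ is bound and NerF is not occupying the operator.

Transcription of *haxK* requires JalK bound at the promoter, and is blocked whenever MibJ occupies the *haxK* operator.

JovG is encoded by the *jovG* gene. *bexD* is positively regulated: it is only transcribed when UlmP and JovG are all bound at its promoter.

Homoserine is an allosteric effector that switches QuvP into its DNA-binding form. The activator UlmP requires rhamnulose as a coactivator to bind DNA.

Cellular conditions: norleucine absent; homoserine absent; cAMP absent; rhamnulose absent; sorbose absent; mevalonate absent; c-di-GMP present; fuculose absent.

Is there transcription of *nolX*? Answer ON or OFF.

Norleucine is absent, so JalK is active.
Sorbose is absent, so MibJ is inactive.
No repressor is bound and JalK is active, so *haxK* is transcribed.
So HaxK is produced and active.
Rhamnulose is absent, so UlmP is inactive.
Homoserine is absent, so QuvP is inactive.
c-di-GMP is present, so MibZ is inactive.
No activator is available at the *jovG* promoter, so *jovG* is not transcribed.
So JovG is not produced.
Required activator UlmP is absent, so *bexD* is not transcribed.
So BexD is not produced.
Fuculose is absent, so HaxJ is active.
Mevalonate is absent, so CilN is inactive.
cAMP is absent, so OxaB is active.
With repressor OxaB bound, *nerF* is not transcribed.
So NerF is not produced.
No repressor is bound and HaxJ is active, so *irpZ* is transcribed.
So IrpZ is produced and active.
No repressor is bound and HaxK and IrpZ are active, so *nolX* is transcribed.

ON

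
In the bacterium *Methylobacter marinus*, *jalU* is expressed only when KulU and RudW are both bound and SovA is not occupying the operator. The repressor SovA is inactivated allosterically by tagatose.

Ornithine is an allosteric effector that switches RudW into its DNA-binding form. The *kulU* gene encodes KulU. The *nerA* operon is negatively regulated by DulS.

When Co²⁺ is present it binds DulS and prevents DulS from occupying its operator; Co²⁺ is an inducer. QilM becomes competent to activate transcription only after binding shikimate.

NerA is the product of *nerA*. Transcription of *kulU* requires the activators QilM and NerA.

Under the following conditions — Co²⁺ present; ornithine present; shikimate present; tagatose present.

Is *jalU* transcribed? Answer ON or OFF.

ON

Shikimate is present, so QilM is active.
Co²⁺ is present, so DulS is inactive.
With no repressor bound, *nerA* is transcribed.
So NerA is produced and active.
No repressor is bound and QilM and NerA are active, so *kulU* is transcribed.
So KulU is produced and active.
Tagatose is present, so SovA is inactive.
Ornithine is present, so RudW is active.
No repressor is bound and KulU and RudW are active, so *jalU* is transcribed.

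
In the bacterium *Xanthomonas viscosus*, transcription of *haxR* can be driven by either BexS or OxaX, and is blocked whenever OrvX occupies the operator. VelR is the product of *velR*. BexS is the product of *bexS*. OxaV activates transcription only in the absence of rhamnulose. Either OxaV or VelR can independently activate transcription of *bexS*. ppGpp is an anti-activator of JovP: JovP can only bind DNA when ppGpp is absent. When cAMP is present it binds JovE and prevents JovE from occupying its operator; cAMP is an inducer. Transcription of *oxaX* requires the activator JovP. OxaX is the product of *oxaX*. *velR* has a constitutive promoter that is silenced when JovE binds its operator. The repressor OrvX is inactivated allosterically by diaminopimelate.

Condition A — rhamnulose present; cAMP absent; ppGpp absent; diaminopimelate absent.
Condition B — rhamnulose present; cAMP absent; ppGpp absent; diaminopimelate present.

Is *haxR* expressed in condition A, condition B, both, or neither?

Condition A:
Rhamnulose is present, so OxaV is inactive.
cAMP is absent, so JovE is active.
With repressor JovE bound, *velR* is not transcribed.
So VelR is not produced.
No activator is available at the *bexS* promoter, so *bexS* is not transcribed.
So BexS is not produced.
ppGpp is absent, so JovP is active.
No repressor is bound and JovP is active, so *oxaX* is transcribed.
So OxaX is produced and active.
Diaminopimelate is absent, so OrvX is active.
With repressor OrvX bound, *haxR* is not transcribed.
→ *haxR* is OFF in A.
Condition B:
Rhamnulose is present, so OxaV is inactive.
cAMP is absent, so JovE is active.
With repressor JovE bound, *velR* is not transcribed.
So VelR is not produced.
No activator is available at the *bexS* promoter, so *bexS* is not transcribed.
So BexS is not produced.
ppGpp is absent, so JovP is active.
No repressor is bound and JovP is active, so *oxaX* is transcribed.
So OxaX is produced and active.
Diaminopimelate is present, so OrvX is inactive.
Activator OxaX is present, so *haxR* is transcribed.
→ *haxR* is ON in B.

B only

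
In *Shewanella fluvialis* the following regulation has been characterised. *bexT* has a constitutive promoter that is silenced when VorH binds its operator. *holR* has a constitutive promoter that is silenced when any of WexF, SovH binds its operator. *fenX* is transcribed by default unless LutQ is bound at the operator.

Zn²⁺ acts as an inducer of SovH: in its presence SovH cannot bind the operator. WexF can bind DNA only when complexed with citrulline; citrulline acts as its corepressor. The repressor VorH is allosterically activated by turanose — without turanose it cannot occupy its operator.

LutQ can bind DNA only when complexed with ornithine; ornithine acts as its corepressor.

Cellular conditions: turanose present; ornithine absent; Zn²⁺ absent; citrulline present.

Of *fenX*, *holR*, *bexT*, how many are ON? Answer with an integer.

1

Ornithine is absent, so LutQ is inactive.
With no repressor bound, *fenX* is transcribed.
→ *fenX* is ON.
Citrulline is present, so WexF is active.
Zn²⁺ is absent, so SovH is active.
With repressor WexF bound, *holR* is not transcribed.
→ *holR* is OFF.
Turanose is present, so VorH is active.
With repressor VorH bound, *bexT* is not transcribed.
→ *bexT* is OFF.
1 of the 3 genes is transcribed.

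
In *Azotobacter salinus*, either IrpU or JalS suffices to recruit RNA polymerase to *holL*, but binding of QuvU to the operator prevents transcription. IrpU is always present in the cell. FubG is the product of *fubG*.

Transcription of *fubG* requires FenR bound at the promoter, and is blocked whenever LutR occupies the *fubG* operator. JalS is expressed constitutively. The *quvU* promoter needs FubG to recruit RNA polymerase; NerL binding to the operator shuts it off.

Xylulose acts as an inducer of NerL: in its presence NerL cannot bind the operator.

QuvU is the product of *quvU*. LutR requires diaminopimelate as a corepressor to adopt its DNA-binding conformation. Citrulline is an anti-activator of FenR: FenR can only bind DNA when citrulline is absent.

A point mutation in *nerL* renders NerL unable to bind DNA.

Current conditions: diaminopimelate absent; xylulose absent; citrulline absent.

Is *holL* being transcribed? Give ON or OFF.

OFF

IrpU is produced constitutively and is active.
NerL is non-functional in this strain, so it has no effect.
Diaminopimelate is absent, so LutR is inactive.
Citrulline is absent, so FenR is active.
No repressor is bound and FenR is active, so *fubG* is transcribed.
So FubG is produced and active.
No repressor is bound and FubG is active, so *quvU* is transcribed.
So QuvU is produced and active.
JalS is produced constitutively and is active.
With repressor QuvU bound, *holL* is not transcribed.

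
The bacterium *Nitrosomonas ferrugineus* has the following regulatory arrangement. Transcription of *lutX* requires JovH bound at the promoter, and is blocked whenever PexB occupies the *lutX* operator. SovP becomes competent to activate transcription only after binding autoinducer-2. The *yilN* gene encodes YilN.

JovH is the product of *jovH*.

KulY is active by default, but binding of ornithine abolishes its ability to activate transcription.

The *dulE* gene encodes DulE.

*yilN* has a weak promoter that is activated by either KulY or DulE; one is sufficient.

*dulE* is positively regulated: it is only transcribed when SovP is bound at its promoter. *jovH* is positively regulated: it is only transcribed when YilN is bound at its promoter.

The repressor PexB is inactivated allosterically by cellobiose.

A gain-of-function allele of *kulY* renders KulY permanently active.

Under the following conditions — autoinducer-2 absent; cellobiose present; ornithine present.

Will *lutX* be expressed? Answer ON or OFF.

ON

KulY is constitutively active in this strain.
Autoinducer-2 is absent, so SovP is inactive.
Required activator SovP is absent, so *dulE* is not transcribed.
So DulE is not produced.
Activator KulY is present, so *yilN* is transcribed.
So YilN is produced and active.
No repressor is bound and YilN is active, so *jovH* is transcribed.
So JovH is produced and active.
Cellobiose is present, so PexB is inactive.
No repressor is bound and JovH is active, so *lutX* is transcribed.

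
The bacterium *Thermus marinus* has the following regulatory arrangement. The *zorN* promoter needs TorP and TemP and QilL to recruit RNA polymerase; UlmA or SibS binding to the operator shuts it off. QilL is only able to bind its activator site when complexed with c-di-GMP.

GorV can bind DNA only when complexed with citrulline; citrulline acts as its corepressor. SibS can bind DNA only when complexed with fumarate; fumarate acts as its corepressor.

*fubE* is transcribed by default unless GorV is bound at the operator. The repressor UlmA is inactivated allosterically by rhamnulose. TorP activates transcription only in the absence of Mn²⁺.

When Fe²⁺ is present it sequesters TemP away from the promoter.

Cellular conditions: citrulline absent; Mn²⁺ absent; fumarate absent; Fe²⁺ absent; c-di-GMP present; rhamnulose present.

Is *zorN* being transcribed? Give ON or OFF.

Mn²⁺ is absent, so TorP is active.
Fe²⁺ is absent, so TemP is active.
Rhamnulose is present, so UlmA is inactive.
Fumarate is absent, so SibS is inactive.
c-di-GMP is present, so QilL is active.
No repressor is bound and TorP and TemP and QilL are active, so *zorN* is transcribed.

ON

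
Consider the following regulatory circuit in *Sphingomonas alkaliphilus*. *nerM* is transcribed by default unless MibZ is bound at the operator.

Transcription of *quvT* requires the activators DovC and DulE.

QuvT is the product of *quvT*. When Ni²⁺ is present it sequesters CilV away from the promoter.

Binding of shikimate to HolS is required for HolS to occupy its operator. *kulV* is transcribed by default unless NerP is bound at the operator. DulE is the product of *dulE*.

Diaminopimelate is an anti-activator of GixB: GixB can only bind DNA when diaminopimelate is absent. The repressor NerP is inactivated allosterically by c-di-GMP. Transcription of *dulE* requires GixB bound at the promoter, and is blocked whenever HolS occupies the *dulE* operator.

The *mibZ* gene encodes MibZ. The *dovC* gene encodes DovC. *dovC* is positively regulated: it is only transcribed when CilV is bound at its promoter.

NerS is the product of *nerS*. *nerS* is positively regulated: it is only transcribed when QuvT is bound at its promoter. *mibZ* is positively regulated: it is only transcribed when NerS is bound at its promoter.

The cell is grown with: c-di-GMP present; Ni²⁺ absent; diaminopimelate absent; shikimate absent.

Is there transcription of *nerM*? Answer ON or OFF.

Ni²⁺ is absent, so CilV is active.
No repressor is bound and CilV is active, so *dovC* is transcribed.
So DovC is produced and active.
Shikimate is absent, so HolS is inactive.
Diaminopimelate is absent, so GixB is active.
No repressor is bound and GixB is active, so *dulE* is transcribed.
So DulE is produced and active.
No repressor is bound and DovC and DulE are active, so *quvT* is transcribed.
So QuvT is produced and active.
No repressor is bound and QuvT is active, so *nerS* is transcribed.
So NerS is produced and active.
No repressor is bound and NerS is active, so *mibZ* is transcribed.
So MibZ is produced and active.
With repressor MibZ bound, *nerM* is not transcribed.

OFF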